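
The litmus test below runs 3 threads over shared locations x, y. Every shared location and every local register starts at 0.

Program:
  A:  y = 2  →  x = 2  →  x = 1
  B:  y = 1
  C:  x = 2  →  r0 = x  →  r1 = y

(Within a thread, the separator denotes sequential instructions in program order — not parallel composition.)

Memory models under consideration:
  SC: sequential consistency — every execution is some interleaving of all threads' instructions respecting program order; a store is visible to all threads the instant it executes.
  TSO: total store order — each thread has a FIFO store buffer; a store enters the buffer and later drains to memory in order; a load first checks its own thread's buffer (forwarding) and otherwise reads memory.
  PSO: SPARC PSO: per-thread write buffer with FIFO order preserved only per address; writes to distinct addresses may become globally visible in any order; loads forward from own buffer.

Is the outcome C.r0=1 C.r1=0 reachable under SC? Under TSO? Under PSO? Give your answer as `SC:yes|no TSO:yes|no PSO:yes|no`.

outcome vector order: (C.r0,C.r1)
SC: 5 outcomes — {1/1, 1/2, 2/0, 2/1, 2/2}
TSO: 5 outcomes — {1/1, 1/2, 2/0, 2/1, 2/2}
PSO: 6 outcomes — {1/0, 1/1, 1/2, 2/0, 2/1, 2/2}
target 1/0 ∈ {PSO}

SC:no TSO:no PSO:yes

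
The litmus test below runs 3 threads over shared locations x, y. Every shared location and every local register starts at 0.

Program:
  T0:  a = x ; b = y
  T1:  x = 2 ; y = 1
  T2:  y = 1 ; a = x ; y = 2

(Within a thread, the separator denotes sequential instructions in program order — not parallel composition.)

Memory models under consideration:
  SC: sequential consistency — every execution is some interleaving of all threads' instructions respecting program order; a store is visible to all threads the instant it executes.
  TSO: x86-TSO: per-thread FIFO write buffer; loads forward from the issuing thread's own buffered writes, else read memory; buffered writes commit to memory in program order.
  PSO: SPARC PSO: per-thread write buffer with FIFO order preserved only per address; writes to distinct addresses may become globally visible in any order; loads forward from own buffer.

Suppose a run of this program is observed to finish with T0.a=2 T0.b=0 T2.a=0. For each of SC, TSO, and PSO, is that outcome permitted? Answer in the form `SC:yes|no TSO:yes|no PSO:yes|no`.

SC:no TSO:yes PSO:yes

outcome vector order: (T0.a,T0.b,T2.a)
SC: 11 outcomes — {<0 0 0> <0 0 2> <0 1 0> <0 1 2> <0 2 0> <0 2 2> <2 0 2> <2 1 0> <2 1 2> <2 2 0> <2 2 2>}
TSO: 12 outcomes — {<0 0 0> <0 0 2> <0 1 0> <0 1 2> <0 2 0> <0 2 2> <2 0 0> <2 0 2> <2 1 0> <2 1 2> <2 2 0> <2 2 2>}
PSO: 12 outcomes — {<0 0 0> <0 0 2> <0 1 0> <0 1 2> <0 2 0> <0 2 2> <2 0 0> <2 0 2> <2 1 0> <2 1 2> <2 2 0> <2 2 2>}
target <2 0 0> ∈ {TSO,PSO}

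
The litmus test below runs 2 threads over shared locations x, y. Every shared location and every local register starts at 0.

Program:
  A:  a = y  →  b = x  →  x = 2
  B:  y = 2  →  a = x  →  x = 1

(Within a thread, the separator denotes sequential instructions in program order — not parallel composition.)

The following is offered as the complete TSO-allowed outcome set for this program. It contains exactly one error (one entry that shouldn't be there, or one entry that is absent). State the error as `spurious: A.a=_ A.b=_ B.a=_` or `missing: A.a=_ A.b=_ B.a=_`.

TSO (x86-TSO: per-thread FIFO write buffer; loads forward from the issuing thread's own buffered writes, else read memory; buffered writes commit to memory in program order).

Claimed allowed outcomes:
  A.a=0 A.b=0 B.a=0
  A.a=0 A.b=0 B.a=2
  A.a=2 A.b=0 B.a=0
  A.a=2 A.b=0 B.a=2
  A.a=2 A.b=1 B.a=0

outcome vector order: (A.a,A.b,B.a)
under TSO → 0/0/0, 0/0/2, 0/1/0, 2/0/0, 2/0/2, 2/1/0
TSO∖claimed = {0/1/0}

missing: A.a=0 A.b=1 B.a=0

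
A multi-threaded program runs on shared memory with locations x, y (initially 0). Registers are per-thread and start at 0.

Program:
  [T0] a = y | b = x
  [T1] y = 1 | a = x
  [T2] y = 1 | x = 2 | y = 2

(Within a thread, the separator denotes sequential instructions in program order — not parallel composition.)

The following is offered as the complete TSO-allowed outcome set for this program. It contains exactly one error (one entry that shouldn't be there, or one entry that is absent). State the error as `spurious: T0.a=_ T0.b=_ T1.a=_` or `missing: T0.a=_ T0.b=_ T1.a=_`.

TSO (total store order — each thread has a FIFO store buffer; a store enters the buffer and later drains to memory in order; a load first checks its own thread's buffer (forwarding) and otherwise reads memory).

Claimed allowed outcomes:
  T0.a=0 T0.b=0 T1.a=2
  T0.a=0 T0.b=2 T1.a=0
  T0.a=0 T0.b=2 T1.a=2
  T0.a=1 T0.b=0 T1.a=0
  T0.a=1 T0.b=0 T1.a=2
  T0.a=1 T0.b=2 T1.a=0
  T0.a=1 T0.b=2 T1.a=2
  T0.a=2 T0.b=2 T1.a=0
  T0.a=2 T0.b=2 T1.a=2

outcome vector order: (T0.a,T0.b,T1.a)
TSO (10): 000; 002; 020; 022; 100; 102; 120; 122; 220; 222
TSO∖claimed = {000}

missing: T0.a=0 T0.b=0 T1.a=0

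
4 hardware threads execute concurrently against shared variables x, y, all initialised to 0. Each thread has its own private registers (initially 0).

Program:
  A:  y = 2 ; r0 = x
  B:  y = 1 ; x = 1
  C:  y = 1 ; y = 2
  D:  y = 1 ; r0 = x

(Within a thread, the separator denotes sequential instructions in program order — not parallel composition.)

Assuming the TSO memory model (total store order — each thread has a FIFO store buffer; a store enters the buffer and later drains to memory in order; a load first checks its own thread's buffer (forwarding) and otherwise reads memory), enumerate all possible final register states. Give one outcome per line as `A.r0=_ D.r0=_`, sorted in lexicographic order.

outcome vector order: (A.r0,D.r0)
|TSO outcomes| = 4

A.r0=0 D.r0=0
A.r0=0 D.r0=1
A.r0=1 D.r0=0
A.r0=1 D.r0=1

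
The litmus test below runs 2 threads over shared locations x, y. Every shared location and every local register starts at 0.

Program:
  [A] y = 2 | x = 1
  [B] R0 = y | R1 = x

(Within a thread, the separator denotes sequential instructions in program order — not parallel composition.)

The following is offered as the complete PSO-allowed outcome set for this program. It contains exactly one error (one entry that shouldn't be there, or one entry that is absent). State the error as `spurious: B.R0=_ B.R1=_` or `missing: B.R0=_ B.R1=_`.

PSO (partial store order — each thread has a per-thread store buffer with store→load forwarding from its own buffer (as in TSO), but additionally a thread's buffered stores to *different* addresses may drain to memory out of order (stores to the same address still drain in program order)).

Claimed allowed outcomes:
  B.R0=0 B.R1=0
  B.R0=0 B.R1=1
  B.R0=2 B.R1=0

outcome vector order: (B.R0,B.R1)
under PSO → 00 01 20 21
PSO∖claimed = {21}

missing: B.R0=2 B.R1=1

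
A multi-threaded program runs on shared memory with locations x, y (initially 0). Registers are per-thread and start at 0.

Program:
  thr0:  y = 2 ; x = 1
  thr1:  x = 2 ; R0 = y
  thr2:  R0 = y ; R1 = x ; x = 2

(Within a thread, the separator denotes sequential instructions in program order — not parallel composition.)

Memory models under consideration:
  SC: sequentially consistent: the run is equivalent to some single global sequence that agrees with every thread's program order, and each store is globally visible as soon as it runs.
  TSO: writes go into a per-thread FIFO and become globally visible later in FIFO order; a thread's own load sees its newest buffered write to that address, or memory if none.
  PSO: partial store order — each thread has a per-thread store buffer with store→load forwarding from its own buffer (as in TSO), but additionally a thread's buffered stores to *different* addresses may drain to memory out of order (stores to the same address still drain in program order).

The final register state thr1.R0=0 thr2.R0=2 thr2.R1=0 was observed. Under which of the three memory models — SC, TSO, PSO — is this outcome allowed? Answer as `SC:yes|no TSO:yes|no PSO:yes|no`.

outcome vector order: (thr1.R0,thr2.R0,thr2.R1)
SC (11): <0 0 0>; <0 0 1>; <0 0 2>; <0 2 1>; <0 2 2>; <2 0 0>; <2 0 1>; <2 0 2>; <2 2 0>; <2 2 1>; <2 2 2>
TSO (12): <0 0 0>; <0 0 1>; <0 0 2>; <0 2 0>; <0 2 1>; <0 2 2>; <2 0 0>; <2 0 1>; <2 0 2>; <2 2 0>; <2 2 1>; <2 2 2>
PSO (12): <0 0 0>; <0 0 1>; <0 0 2>; <0 2 0>; <0 2 1>; <0 2 2>; <2 0 0>; <2 0 1>; <2 0 2>; <2 2 0>; <2 2 1>; <2 2 2>
target <0 2 0> ∈ {TSO,PSO}

SC:no TSO:yes PSO:yes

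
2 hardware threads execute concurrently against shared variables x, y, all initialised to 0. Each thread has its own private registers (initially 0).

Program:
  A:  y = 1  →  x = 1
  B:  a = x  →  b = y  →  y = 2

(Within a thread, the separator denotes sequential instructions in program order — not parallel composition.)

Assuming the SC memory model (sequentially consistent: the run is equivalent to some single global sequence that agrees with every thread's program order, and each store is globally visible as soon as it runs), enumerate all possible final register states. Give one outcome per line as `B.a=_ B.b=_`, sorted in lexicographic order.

B.a=0 B.b=0
B.a=0 B.b=1
B.a=1 B.b=1

outcome vector order: (B.a,B.b)
|SC outcomes| = 3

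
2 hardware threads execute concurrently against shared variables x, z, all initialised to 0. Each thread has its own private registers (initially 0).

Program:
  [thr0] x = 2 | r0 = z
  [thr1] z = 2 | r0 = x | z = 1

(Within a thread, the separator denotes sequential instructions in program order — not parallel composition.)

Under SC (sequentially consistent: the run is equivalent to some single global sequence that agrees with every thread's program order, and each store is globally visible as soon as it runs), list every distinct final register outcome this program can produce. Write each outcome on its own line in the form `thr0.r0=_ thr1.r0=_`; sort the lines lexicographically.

outcome vector order: (thr0.r0,thr1.r0)
|SC outcomes| = 5

thr0.r0=0 thr1.r0=2
thr0.r0=1 thr1.r0=0
thr0.r0=1 thr1.r0=2
thr0.r0=2 thr1.r0=0
thr0.r0=2 thr1.r0=2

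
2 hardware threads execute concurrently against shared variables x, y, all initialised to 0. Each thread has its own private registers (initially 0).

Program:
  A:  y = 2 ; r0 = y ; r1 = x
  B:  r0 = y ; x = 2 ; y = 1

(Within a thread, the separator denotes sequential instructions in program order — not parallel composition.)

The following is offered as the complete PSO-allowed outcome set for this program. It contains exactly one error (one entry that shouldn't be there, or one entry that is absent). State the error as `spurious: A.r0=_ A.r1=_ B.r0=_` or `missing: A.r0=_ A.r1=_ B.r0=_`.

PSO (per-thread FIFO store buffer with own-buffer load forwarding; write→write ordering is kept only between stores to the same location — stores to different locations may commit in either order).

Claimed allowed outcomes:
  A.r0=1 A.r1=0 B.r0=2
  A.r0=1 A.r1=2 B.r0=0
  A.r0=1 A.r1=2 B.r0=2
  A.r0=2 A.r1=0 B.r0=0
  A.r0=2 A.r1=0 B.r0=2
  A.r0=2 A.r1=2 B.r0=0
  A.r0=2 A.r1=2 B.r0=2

missing: A.r0=1 A.r1=0 B.r0=0

outcome vector order: (A.r0,A.r1,B.r0)
[PSO] allowed = {100, 102, 120, 122, 200, 202, 220, 222}
PSO∖claimed = {100}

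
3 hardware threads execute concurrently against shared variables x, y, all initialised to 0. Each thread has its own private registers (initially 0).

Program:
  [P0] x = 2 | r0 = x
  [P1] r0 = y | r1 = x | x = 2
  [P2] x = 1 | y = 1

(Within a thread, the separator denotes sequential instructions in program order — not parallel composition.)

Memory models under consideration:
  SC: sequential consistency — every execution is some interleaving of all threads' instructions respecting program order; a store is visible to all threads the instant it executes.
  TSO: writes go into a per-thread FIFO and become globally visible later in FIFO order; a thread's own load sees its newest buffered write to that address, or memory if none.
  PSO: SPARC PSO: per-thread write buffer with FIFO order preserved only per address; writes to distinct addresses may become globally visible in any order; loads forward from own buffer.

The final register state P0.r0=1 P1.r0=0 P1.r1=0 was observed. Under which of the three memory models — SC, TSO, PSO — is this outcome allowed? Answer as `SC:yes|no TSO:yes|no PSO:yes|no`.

SC:yes TSO:yes PSO:yes

outcome vector order: (P0.r0,P1.r0,P1.r1)
SC (9): 100; 101; 102; 111; 200; 201; 202; 211; 212
TSO (9): 100; 101; 102; 111; 200; 201; 202; 211; 212
PSO (12): 100; 101; 102; 110; 111; 112; 200; 201; 202; 210; 211; 212
target 100 ∈ {SC,TSO,PSO}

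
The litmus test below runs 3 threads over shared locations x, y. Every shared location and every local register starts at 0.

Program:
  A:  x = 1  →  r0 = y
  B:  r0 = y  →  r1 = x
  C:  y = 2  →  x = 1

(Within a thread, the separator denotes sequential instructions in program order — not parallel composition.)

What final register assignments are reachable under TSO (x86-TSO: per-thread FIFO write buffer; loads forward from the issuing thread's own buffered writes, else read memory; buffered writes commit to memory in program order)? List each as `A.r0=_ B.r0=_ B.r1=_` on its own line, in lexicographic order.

outcome vector order: (A.r0,B.r0,B.r1)
|TSO outcomes| = 8

A.r0=0 B.r0=0 B.r1=0
A.r0=0 B.r0=0 B.r1=1
A.r0=0 B.r0=2 B.r1=0
A.r0=0 B.r0=2 B.r1=1
A.r0=2 B.r0=0 B.r1=0
A.r0=2 B.r0=0 B.r1=1
A.r0=2 B.r0=2 B.r1=0
A.r0=2 B.r0=2 B.r1=1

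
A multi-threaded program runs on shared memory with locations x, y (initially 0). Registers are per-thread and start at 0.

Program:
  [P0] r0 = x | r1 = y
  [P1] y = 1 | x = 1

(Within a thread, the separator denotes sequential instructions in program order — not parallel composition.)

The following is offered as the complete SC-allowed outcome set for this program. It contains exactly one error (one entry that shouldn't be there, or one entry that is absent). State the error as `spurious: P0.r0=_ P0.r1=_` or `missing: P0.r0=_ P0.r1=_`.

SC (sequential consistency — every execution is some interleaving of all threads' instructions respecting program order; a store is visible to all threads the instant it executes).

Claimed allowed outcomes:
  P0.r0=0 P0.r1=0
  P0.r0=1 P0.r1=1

outcome vector order: (P0.r0,P0.r1)
[SC] allowed = {0/0 0/1 1/1}
SC∖claimed = {0/1}

missing: P0.r0=0 P0.r1=1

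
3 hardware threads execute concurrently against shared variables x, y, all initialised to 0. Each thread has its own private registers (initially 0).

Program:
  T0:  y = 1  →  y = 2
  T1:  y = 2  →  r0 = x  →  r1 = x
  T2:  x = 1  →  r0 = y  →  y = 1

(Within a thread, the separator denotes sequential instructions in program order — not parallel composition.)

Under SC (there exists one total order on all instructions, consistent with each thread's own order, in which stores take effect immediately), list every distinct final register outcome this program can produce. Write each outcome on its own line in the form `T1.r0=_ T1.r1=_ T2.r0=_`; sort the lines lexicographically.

outcome vector order: (T1.r0,T1.r1,T2.r0)
|SC outcomes| = 7

T1.r0=0 T1.r1=0 T2.r0=1
T1.r0=0 T1.r1=0 T2.r0=2
T1.r0=0 T1.r1=1 T2.r0=1
T1.r0=0 T1.r1=1 T2.r0=2
T1.r0=1 T1.r1=1 T2.r0=0
T1.r0=1 T1.r1=1 T2.r0=1
T1.r0=1 T1.r1=1 T2.r0=2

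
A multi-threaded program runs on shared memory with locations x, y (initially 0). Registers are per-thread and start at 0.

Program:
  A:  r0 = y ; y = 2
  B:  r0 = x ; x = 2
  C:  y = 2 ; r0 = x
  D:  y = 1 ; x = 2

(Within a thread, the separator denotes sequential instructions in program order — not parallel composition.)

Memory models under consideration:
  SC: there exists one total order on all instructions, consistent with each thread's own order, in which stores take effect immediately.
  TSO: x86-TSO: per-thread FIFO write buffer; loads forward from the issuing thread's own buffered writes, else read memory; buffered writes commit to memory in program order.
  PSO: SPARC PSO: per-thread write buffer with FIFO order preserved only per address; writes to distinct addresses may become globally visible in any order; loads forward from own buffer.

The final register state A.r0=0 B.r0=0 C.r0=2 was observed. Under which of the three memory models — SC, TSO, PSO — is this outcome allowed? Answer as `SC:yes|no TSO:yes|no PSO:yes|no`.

outcome vector order: (A.r0,B.r0,C.r0)
SC (12): 000; 002; 020; 022; 100; 102; 120; 122; 200; 202; 220; 222
TSO (12): 000; 002; 020; 022; 100; 102; 120; 122; 200; 202; 220; 222
PSO (12): 000; 002; 020; 022; 100; 102; 120; 122; 200; 202; 220; 222
target 002 ∈ {SC,TSO,PSO}

SC:yes TSO:yes PSO:yes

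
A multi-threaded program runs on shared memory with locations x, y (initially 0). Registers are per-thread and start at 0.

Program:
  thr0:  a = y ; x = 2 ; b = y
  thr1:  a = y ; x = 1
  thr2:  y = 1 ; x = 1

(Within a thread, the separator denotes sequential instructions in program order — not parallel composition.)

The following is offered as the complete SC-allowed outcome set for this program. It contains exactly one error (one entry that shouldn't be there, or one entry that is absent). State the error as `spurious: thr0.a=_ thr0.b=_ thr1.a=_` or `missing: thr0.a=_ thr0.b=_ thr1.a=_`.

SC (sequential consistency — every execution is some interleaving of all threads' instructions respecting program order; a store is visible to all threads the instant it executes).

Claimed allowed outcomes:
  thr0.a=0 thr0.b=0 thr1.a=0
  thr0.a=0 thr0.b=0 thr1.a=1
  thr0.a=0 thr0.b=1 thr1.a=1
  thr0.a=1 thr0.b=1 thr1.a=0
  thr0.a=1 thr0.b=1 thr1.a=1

missing: thr0.a=0 thr0.b=1 thr1.a=0

outcome vector order: (thr0.a,thr0.b,thr1.a)
SC: 6 outcomes — {0/0/0 0/0/1 0/1/0 0/1/1 1/1/0 1/1/1}
SC∖claimed = {0/1/0}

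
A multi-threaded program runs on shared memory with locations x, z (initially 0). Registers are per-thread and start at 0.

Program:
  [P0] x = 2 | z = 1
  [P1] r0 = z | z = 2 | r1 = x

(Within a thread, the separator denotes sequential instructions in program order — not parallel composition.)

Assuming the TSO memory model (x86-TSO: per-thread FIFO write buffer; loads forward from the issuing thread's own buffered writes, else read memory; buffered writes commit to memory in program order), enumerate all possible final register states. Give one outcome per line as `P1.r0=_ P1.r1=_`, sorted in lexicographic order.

P1.r0=0 P1.r1=0
P1.r0=0 P1.r1=2
P1.r0=1 P1.r1=2

outcome vector order: (P1.r0,P1.r1)
|TSO outcomes| = 3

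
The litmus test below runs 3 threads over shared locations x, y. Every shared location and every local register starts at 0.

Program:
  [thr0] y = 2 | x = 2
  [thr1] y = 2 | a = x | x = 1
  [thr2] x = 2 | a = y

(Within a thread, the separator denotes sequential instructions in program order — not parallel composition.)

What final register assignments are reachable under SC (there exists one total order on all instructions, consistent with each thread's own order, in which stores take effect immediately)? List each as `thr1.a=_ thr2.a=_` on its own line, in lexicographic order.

thr1.a=0 thr2.a=2
thr1.a=2 thr2.a=0
thr1.a=2 thr2.a=2

outcome vector order: (thr1.a,thr2.a)
|SC outcomes| = 3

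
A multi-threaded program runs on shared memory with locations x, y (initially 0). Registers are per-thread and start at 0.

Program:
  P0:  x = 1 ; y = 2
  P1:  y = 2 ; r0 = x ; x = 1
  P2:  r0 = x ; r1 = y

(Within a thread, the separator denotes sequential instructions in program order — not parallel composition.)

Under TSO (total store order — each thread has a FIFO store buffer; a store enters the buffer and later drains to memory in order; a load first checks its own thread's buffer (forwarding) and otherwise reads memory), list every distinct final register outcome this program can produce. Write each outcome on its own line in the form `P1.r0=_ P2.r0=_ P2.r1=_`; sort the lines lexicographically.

P1.r0=0 P2.r0=0 P2.r1=0
P1.r0=0 P2.r0=0 P2.r1=2
P1.r0=0 P2.r0=1 P2.r1=0
P1.r0=0 P2.r0=1 P2.r1=2
P1.r0=1 P2.r0=0 P2.r1=0
P1.r0=1 P2.r0=0 P2.r1=2
P1.r0=1 P2.r0=1 P2.r1=0
P1.r0=1 P2.r0=1 P2.r1=2

outcome vector order: (P1.r0,P2.r0,P2.r1)
|TSO outcomes| = 8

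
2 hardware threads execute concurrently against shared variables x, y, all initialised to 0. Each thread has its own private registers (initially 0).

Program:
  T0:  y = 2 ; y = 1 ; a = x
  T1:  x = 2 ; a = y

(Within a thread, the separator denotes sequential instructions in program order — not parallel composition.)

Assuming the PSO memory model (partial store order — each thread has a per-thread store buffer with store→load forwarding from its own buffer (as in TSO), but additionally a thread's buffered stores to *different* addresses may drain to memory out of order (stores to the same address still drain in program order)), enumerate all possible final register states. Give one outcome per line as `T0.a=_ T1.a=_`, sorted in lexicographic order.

T0.a=0 T1.a=0
T0.a=0 T1.a=1
T0.a=0 T1.a=2
T0.a=2 T1.a=0
T0.a=2 T1.a=1
T0.a=2 T1.a=2

outcome vector order: (T0.a,T1.a)
|PSO outcomes| = 6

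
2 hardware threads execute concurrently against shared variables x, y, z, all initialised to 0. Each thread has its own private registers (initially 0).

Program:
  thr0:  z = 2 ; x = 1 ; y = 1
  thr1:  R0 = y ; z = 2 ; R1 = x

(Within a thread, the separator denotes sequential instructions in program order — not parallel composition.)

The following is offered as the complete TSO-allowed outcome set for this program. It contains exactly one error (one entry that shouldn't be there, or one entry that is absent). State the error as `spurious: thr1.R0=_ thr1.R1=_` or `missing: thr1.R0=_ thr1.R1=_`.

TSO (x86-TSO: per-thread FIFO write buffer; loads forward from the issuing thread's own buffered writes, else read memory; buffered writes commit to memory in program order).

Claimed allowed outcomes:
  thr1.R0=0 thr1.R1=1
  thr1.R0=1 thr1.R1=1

outcome vector order: (thr1.R0,thr1.R1)
[TSO] allowed = {(0,0) (0,1) (1,1)}
TSO∖claimed = {(0,0)}

missing: thr1.R0=0 thr1.R1=0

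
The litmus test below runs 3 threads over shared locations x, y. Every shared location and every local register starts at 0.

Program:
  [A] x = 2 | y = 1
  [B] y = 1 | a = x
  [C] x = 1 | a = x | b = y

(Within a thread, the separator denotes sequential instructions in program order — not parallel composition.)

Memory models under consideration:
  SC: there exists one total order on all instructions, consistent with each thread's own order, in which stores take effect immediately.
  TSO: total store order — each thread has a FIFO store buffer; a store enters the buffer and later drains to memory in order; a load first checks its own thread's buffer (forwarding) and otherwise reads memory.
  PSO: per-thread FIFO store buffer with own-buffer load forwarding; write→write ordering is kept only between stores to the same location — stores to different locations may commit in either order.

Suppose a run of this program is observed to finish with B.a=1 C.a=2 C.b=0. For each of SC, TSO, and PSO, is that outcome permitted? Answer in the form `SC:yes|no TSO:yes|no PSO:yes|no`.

SC:no TSO:yes PSO:yes

outcome vector order: (B.a,C.a,C.b)
SC (9): 0/1/1; 0/2/1; 1/1/0; 1/1/1; 1/2/1; 2/1/0; 2/1/1; 2/2/0; 2/2/1
TSO (12): 0/1/0; 0/1/1; 0/2/0; 0/2/1; 1/1/0; 1/1/1; 1/2/0; 1/2/1; 2/1/0; 2/1/1; 2/2/0; 2/2/1
PSO (12): 0/1/0; 0/1/1; 0/2/0; 0/2/1; 1/1/0; 1/1/1; 1/2/0; 1/2/1; 2/1/0; 2/1/1; 2/2/0; 2/2/1
target 1/2/0 ∈ {TSO,PSO}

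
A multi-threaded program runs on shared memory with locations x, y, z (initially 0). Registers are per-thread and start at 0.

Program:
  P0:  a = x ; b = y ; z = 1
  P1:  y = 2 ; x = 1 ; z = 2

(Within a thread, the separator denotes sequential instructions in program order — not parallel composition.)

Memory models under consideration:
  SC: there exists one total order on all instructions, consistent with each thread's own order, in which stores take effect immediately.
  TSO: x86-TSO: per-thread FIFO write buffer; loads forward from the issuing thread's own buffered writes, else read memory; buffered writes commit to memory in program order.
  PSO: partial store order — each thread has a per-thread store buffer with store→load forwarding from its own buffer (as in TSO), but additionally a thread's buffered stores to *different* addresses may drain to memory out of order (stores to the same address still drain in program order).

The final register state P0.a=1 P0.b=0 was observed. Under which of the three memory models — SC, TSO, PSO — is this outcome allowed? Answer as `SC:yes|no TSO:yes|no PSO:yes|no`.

SC:no TSO:no PSO:yes

outcome vector order: (P0.a,P0.b)
SC: 3 outcomes — {(0,0); (0,2); (1,2)}
TSO: 3 outcomes — {(0,0); (0,2); (1,2)}
PSO: 4 outcomes — {(0,0); (0,2); (1,0); (1,2)}
target (1,0) ∈ {PSO}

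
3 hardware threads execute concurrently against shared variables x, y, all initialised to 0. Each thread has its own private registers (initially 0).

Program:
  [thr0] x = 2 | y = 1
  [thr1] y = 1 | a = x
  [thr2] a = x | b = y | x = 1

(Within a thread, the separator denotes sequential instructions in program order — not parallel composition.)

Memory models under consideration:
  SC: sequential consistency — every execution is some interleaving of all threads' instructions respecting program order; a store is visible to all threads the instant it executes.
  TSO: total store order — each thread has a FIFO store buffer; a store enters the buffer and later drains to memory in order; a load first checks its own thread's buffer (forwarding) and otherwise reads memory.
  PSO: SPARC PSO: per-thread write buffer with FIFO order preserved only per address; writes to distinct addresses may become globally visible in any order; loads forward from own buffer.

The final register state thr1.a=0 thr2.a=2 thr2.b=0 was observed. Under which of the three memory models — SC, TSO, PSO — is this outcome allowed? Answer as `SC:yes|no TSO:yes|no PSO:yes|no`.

outcome vector order: (thr1.a,thr2.a,thr2.b)
under SC → (0,0,0); (0,0,1); (0,2,1); (1,0,0); (1,0,1); (1,2,0); (1,2,1); (2,0,0); (2,0,1); (2,2,0); (2,2,1)
under TSO → (0,0,0); (0,0,1); (0,2,0); (0,2,1); (1,0,0); (1,0,1); (1,2,0); (1,2,1); (2,0,0); (2,0,1); (2,2,0); (2,2,1)
under PSO → (0,0,0); (0,0,1); (0,2,0); (0,2,1); (1,0,0); (1,0,1); (1,2,0); (1,2,1); (2,0,0); (2,0,1); (2,2,0); (2,2,1)
target (0,2,0) ∈ {TSO,PSO}

SC:no TSO:yes PSO:yes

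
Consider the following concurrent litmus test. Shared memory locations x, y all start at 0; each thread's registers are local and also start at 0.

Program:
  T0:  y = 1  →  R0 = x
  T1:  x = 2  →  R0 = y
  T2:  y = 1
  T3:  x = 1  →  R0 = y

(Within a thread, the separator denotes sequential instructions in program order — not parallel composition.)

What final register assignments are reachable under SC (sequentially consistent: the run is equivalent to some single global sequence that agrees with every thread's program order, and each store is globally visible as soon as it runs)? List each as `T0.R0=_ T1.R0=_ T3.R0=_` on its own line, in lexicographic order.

outcome vector order: (T0.R0,T1.R0,T3.R0)
|SC outcomes| = 9

T0.R0=0 T1.R0=1 T3.R0=1
T0.R0=1 T1.R0=0 T3.R0=0
T0.R0=1 T1.R0=0 T3.R0=1
T0.R0=1 T1.R0=1 T3.R0=0
T0.R0=1 T1.R0=1 T3.R0=1
T0.R0=2 T1.R0=0 T3.R0=0
T0.R0=2 T1.R0=0 T3.R0=1
T0.R0=2 T1.R0=1 T3.R0=0
T0.R0=2 T1.R0=1 T3.R0=1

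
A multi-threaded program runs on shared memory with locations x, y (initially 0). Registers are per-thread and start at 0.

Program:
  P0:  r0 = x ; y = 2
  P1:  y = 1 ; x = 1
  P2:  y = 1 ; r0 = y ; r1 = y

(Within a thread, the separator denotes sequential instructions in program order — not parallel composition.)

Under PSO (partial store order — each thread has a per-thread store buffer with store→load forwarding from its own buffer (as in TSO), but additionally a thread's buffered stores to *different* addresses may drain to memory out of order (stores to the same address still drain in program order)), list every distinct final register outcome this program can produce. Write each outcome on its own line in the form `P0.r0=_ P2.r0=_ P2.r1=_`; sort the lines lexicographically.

P0.r0=0 P2.r0=1 P2.r1=1
P0.r0=0 P2.r0=1 P2.r1=2
P0.r0=0 P2.r0=2 P2.r1=1
P0.r0=0 P2.r0=2 P2.r1=2
P0.r0=1 P2.r0=1 P2.r1=1
P0.r0=1 P2.r0=1 P2.r1=2
P0.r0=1 P2.r0=2 P2.r1=1
P0.r0=1 P2.r0=2 P2.r1=2

outcome vector order: (P0.r0,P2.r0,P2.r1)
|PSO outcomes| = 8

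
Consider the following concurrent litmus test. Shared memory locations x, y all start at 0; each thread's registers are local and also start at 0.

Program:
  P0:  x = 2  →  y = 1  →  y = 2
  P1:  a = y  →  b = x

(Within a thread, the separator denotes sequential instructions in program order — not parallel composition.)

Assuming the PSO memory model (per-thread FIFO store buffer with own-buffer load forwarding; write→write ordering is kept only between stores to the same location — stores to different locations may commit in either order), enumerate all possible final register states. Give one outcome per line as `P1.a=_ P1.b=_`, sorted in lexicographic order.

outcome vector order: (P1.a,P1.b)
|PSO outcomes| = 6

P1.a=0 P1.b=0
P1.a=0 P1.b=2
P1.a=1 P1.b=0
P1.a=1 P1.b=2
P1.a=2 P1.b=0
P1.a=2 P1.b=2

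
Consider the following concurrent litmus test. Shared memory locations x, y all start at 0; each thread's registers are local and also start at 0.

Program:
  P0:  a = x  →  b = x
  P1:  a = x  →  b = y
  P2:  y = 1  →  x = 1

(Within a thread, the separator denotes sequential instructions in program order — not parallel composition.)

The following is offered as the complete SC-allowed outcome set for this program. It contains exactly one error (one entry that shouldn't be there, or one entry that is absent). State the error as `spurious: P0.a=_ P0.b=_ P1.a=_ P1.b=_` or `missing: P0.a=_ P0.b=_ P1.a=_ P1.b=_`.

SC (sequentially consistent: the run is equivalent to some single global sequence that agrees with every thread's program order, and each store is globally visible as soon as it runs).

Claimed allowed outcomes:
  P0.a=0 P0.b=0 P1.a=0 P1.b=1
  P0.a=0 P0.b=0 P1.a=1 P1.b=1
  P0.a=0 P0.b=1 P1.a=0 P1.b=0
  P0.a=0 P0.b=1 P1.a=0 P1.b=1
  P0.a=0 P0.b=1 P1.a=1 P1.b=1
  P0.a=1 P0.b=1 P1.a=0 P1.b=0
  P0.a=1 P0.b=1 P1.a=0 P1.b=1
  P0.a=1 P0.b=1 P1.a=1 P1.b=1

missing: P0.a=0 P0.b=0 P1.a=0 P1.b=0

outcome vector order: (P0.a,P0.b,P1.a,P1.b)
under SC → <0 0 0 0> <0 0 0 1> <0 0 1 1> <0 1 0 0> <0 1 0 1> <0 1 1 1> <1 1 0 0> <1 1 0 1> <1 1 1 1>
SC∖claimed = {<0 0 0 0>}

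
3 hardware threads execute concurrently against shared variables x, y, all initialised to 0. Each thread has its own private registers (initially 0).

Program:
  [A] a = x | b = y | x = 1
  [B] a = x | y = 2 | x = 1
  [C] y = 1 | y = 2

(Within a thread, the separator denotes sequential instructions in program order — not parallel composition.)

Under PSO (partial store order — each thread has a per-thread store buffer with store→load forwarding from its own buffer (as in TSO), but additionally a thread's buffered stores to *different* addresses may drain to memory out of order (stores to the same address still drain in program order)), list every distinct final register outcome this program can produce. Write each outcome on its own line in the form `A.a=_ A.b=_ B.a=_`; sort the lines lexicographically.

A.a=0 A.b=0 B.a=0
A.a=0 A.b=0 B.a=1
A.a=0 A.b=1 B.a=0
A.a=0 A.b=1 B.a=1
A.a=0 A.b=2 B.a=0
A.a=0 A.b=2 B.a=1
A.a=1 A.b=0 B.a=0
A.a=1 A.b=1 B.a=0
A.a=1 A.b=2 B.a=0

outcome vector order: (A.a,A.b,B.a)
|PSO outcomes| = 9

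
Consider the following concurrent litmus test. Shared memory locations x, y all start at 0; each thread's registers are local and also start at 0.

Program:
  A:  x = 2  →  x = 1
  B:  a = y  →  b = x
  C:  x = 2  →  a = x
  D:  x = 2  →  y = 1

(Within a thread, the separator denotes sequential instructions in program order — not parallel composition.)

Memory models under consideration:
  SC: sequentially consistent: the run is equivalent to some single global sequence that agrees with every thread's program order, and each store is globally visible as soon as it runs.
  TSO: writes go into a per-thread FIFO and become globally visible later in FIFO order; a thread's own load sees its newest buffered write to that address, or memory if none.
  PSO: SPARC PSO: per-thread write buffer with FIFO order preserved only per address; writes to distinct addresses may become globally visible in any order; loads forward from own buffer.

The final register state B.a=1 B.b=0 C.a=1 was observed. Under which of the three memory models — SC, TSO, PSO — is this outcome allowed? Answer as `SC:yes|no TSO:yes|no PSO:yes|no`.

SC:no TSO:no PSO:yes

outcome vector order: (B.a,B.b,C.a)
SC: 10 outcomes — {(0,0,1) (0,0,2) (0,1,1) (0,1,2) (0,2,1) (0,2,2) (1,1,1) (1,1,2) (1,2,1) (1,2,2)}
TSO: 10 outcomes — {(0,0,1) (0,0,2) (0,1,1) (0,1,2) (0,2,1) (0,2,2) (1,1,1) (1,1,2) (1,2,1) (1,2,2)}
PSO: 12 outcomes — {(0,0,1) (0,0,2) (0,1,1) (0,1,2) (0,2,1) (0,2,2) (1,0,1) (1,0,2) (1,1,1) (1,1,2) (1,2,1) (1,2,2)}
target (1,0,1) ∈ {PSO}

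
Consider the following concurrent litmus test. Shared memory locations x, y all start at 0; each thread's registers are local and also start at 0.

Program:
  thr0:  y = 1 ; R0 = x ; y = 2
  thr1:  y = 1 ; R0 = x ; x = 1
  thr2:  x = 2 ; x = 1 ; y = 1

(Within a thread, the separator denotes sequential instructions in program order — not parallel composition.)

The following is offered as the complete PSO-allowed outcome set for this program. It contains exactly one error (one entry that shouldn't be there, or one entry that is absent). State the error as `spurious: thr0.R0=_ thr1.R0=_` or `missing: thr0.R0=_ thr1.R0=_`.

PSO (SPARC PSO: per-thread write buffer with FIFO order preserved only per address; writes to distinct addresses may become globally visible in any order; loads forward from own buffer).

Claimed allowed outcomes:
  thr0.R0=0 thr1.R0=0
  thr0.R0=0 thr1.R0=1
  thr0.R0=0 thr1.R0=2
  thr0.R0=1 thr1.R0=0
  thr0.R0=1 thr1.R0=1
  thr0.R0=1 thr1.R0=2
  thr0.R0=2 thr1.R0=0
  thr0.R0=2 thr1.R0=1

missing: thr0.R0=2 thr1.R0=2

outcome vector order: (thr0.R0,thr1.R0)
[PSO] allowed = {00, 01, 02, 10, 11, 12, 20, 21, 22}
PSO∖claimed = {22}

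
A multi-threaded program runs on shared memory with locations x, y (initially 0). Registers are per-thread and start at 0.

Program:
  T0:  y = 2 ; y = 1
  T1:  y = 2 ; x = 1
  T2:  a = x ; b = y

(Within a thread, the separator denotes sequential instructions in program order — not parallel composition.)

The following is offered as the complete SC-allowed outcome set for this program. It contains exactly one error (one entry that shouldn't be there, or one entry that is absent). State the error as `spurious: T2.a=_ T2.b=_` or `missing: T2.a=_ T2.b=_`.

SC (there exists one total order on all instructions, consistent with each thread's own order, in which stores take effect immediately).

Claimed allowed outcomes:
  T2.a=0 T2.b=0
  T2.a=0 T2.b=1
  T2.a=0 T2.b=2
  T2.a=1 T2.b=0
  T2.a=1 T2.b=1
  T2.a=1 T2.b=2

outcome vector order: (T2.a,T2.b)
under SC → 00 01 02 11 12
claimed∖SC = {10}

spurious: T2.a=1 T2.b=0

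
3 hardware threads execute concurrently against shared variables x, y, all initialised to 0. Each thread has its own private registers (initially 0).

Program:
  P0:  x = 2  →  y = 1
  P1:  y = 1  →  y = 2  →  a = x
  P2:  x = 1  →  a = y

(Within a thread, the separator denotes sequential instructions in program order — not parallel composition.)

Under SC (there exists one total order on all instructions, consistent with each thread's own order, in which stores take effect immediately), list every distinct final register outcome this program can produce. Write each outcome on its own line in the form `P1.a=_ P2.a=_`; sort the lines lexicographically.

P1.a=0 P2.a=1
P1.a=0 P2.a=2
P1.a=1 P2.a=0
P1.a=1 P2.a=1
P1.a=1 P2.a=2
P1.a=2 P2.a=0
P1.a=2 P2.a=1
P1.a=2 P2.a=2

outcome vector order: (P1.a,P2.a)
|SC outcomes| = 8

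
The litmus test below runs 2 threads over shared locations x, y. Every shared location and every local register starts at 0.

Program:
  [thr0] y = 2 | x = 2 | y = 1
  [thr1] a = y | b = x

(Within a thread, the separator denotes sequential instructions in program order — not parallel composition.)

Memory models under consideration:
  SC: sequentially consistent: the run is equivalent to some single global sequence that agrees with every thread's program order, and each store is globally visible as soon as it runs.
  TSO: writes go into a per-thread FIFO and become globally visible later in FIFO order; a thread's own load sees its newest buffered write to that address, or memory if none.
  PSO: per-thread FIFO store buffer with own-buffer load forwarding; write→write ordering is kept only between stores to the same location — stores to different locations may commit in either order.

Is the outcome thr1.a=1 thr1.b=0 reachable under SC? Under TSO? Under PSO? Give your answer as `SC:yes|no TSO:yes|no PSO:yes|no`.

outcome vector order: (thr1.a,thr1.b)
SC (5): 00 02 12 20 22
TSO (5): 00 02 12 20 22
PSO (6): 00 02 10 12 20 22
target 10 ∈ {PSO}

SC:no TSO:no PSO:yes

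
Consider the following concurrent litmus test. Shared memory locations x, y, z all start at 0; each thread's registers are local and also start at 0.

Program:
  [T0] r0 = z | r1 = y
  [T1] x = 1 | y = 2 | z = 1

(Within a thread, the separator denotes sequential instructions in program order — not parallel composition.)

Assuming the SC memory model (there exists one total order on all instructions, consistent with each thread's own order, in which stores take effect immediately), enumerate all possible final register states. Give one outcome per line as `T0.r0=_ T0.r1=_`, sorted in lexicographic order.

outcome vector order: (T0.r0,T0.r1)
|SC outcomes| = 3

T0.r0=0 T0.r1=0
T0.r0=0 T0.r1=2
T0.r0=1 T0.r1=2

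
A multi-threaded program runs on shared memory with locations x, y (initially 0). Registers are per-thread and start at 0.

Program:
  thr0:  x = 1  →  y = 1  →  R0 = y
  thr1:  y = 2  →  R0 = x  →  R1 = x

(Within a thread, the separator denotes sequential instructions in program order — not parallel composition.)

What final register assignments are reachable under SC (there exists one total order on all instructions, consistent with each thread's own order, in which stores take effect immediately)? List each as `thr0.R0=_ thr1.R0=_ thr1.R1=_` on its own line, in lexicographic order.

thr0.R0=1 thr1.R0=0 thr1.R1=0
thr0.R0=1 thr1.R0=0 thr1.R1=1
thr0.R0=1 thr1.R0=1 thr1.R1=1
thr0.R0=2 thr1.R0=1 thr1.R1=1

outcome vector order: (thr0.R0,thr1.R0,thr1.R1)
|SC outcomes| = 4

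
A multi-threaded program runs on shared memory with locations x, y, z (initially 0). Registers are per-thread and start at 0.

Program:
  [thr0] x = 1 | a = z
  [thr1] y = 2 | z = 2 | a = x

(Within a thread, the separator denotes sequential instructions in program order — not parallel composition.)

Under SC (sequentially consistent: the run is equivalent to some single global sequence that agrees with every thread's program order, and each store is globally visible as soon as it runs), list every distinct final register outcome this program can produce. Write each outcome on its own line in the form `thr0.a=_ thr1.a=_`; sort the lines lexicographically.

outcome vector order: (thr0.a,thr1.a)
|SC outcomes| = 3

thr0.a=0 thr1.a=1
thr0.a=2 thr1.a=0
thr0.a=2 thr1.a=1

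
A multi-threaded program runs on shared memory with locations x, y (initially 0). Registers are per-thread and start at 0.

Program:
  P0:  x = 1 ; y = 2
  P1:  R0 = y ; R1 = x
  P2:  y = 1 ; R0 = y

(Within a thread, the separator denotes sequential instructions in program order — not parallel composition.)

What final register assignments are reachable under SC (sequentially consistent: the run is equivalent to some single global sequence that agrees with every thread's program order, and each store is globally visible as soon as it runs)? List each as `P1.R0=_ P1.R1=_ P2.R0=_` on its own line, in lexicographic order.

P1.R0=0 P1.R1=0 P2.R0=1
P1.R0=0 P1.R1=0 P2.R0=2
P1.R0=0 P1.R1=1 P2.R0=1
P1.R0=0 P1.R1=1 P2.R0=2
P1.R0=1 P1.R1=0 P2.R0=1
P1.R0=1 P1.R1=0 P2.R0=2
P1.R0=1 P1.R1=1 P2.R0=1
P1.R0=1 P1.R1=1 P2.R0=2
P1.R0=2 P1.R1=1 P2.R0=1
P1.R0=2 P1.R1=1 P2.R0=2

outcome vector order: (P1.R0,P1.R1,P2.R0)
|SC outcomes| = 10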